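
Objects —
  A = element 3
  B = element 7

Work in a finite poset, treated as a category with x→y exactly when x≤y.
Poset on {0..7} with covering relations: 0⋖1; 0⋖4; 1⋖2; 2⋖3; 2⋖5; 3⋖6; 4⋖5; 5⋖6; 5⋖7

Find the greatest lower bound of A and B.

Lower bounds of A=3 and B=7: {0,1,2}
  0 ≤ 2
  1 ≤ 2
  2 ≤ 2
glb = 2

Answer: A∧B = 2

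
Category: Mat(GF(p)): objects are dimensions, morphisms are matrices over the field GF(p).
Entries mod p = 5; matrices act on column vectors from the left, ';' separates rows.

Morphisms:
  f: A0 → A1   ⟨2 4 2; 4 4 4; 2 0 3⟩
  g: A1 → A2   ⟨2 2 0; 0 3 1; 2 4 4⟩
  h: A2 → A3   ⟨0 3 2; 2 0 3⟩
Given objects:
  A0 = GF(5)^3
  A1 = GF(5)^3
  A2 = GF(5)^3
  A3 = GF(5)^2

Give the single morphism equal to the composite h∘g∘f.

  e0=(1,0,0) f→(2,4,2) g→(2,4,3) h→(3,3)
  e1=(0,1,0) f→(4,4,0) g→(1,2,4) h→(4,4)
  e2=(0,0,1) f→(2,4,3) g→(2,0,2) h→(4,0)
composite: ⟨3 4 4; 3 4 0⟩

Answer: ⟨3 4 4; 3 4 0⟩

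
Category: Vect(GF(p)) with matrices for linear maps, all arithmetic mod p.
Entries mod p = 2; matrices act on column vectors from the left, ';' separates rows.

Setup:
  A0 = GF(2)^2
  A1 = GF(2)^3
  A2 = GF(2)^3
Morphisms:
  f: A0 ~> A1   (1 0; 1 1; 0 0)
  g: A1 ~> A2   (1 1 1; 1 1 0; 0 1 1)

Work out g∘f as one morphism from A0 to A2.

Answer: (0 1; 0 1; 1 1)

Work:
  e0=[1,0] f~>[1,1,0] g~>[0,0,1]
  e1=[0,1] f~>[0,1,0] g~>[1,1,1]
result: (0 1; 0 1; 1 1)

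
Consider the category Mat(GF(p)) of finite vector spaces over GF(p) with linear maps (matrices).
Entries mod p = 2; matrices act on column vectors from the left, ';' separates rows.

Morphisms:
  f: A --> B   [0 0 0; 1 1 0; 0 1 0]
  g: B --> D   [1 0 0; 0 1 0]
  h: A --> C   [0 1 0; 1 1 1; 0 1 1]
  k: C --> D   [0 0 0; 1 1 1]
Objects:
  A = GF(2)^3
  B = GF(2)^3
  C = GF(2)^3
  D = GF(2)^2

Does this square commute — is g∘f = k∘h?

Answer: COMMUTES

Work:
1) trace f;g:
  e0=[1,0,0] f-->[0,1,0] g-->[0,1]
  e1=[0,1,0] f-->[0,1,1] g-->[0,1]
  e2=[0,0,1] f-->[0,0,0] g-->[0,0]
  composite₁ = [0 0 0; 1 1 0]
2) trace h;k:
  e0=[1,0,0] h-->[0,1,0] k-->[0,1]
  e1=[0,1,0] h-->[1,1,1] k-->[0,1]
  e2=[0,0,1] h-->[0,1,1] k-->[0,0]
  composite₂ = [0 0 0; 1 1 0]
Equal? same morphism ✓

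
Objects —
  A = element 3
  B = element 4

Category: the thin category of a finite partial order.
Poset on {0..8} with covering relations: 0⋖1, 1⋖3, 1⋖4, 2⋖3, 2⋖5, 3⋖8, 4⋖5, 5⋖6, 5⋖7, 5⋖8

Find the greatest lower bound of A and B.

Lower bounds of A=3 and B=4: {0,1}
  0 ⊑ 1
  1 ⊑ 1
glb = 1

Answer: A∧B = 1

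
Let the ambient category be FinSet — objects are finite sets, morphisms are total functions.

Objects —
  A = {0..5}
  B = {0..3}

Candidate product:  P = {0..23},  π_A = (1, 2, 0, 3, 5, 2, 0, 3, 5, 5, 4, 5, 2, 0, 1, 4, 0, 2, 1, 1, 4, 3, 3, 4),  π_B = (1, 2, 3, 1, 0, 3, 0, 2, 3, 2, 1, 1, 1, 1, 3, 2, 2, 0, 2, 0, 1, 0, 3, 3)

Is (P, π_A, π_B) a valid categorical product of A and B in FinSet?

|A|·|B| = 6·4 = 24;  |P| = 24
Check the pairing map k ↦ (π_A(k), π_B(k)):
  0 ↦ (1,1)
  1 ↦ (2,2)
  2 ↦ (0,3)
  3 ↦ (3,1)
  4 ↦ (5,0)
  5 ↦ (2,3)
  6 ↦ (0,0)
  7 ↦ (3,2)
  8 ↦ (5,3)
  9 ↦ (5,2)
  10 ↦ (4,1)
  11 ↦ (5,1)
  12 ↦ (2,1)
  13 ↦ (0,1)
  14 ↦ (1,3)
  15 ↦ (4,2)
  16 ↦ (0,2)
  17 ↦ (2,0)
  18 ↦ (1,2)
  19 ↦ (1,0)
  20 ↦ (4,1)  ✗ repeats pair of k=10
  21 ↦ (3,0)
  22 ↦ (3,3)
  23 ↦ (4,3)
distinct pairs in image: 23 / 24 needed
  → (4,1) hit at k=10 and k=20

Answer: NOT A VALID PRODUCT — duplicate pair at indices 20,10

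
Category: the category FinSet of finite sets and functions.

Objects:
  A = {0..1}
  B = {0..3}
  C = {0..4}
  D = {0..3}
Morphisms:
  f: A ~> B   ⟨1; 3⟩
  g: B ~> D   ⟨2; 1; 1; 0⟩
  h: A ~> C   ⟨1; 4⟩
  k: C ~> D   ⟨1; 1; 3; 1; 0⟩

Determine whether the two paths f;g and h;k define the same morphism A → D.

Along f;g (path 1):
  0 f~>1 g~>1
  1 f~>3 g~>0
  result₁ = ⟨1; 0⟩
Along h;k (path 2):
  0 h~>1 k~>1
  1 h~>4 k~>0
  result₂ = ⟨1; 0⟩
Equal? equal; square commutes

Answer: COMMUTES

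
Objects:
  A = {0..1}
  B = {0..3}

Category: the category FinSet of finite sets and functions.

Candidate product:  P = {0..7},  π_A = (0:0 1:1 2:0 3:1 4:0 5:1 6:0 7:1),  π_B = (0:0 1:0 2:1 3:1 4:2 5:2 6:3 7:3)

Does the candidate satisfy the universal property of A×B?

|A|·|B| = 2·4 = 8;  |P| = 8
Check the pairing map k ↦ (π_A(k), π_B(k)):
  0 : (0,0)
  1 : (1,0)
  2 : (0,1)
  3 : (1,1)
  4 : (0,2)
  5 : (1,2)
  6 : (0,3)
  7 : (1,3)
distinct pairs in image: 8 / 8 needed
  → bijection onto A×B; projections well-typed.

Answer: VALID PRODUCT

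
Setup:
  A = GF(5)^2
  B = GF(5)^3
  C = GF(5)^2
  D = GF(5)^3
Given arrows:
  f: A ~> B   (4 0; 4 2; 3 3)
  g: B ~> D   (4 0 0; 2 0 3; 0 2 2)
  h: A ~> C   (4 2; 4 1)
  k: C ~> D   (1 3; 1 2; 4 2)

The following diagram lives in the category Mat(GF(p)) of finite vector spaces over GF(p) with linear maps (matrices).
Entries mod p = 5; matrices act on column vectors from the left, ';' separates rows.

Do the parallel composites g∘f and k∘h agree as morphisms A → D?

Along f;g (path 1):
  e0=[1,0] f~>[4,4,3] g~>[1,2,4]
  e1=[0,1] f~>[0,2,3] g~>[0,4,0]
  result₁ = (1 0; 2 4; 4 0)
Along h;k (path 2):
  e0=[1,0] h~>[4,4] k~>[1,2,4]
  e1=[0,1] h~>[2,1] k~>[0,4,0]
  result₂ = (1 0; 2 4; 4 0)
Equal? same morphism ✓

Answer: COMMUTES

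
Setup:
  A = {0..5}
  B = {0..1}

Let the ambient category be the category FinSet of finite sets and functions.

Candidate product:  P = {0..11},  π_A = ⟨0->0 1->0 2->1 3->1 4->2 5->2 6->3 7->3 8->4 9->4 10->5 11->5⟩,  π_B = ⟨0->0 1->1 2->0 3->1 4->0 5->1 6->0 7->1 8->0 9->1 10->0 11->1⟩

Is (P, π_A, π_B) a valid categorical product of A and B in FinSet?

|A|·|B| = 6·2 = 12;  |P| = 12
Check the pairing map k ↦ (π_A(k), π_B(k)):
  0 -> (0,0)
  1 -> (0,1)
  2 -> (1,0)
  3 -> (1,1)
  4 -> (2,0)
  5 -> (2,1)
  6 -> (3,0)
  7 -> (3,1)
  8 -> (4,0)
  9 -> (4,1)
  10 -> (5,0)
  11 -> (5,1)
distinct pairs in image: 12 / 12 needed
  → bijection onto A×B; projections well-typed.

Answer: VALID PRODUCT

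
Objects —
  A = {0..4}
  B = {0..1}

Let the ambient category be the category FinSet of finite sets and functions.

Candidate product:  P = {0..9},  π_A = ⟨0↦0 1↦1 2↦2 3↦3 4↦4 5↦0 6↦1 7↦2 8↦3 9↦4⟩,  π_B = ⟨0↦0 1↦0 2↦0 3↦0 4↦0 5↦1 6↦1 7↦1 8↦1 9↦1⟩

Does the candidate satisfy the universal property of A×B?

Answer: VALID PRODUCT

Work:
|A|·|B| = 5·2 = 10;  |P| = 10
Check the pairing map k ↦ (π_A(k), π_B(k)):
  0 ↦ (0,0)
  1 ↦ (1,0)
  2 ↦ (2,0)
  3 ↦ (3,0)
  4 ↦ (4,0)
  5 ↦ (0,1)
  6 ↦ (1,1)
  7 ↦ (2,1)
  8 ↦ (3,1)
  9 ↦ (4,1)
distinct pairs in image: 10 / 10 needed
  → bijection onto A×B; projections well-typed.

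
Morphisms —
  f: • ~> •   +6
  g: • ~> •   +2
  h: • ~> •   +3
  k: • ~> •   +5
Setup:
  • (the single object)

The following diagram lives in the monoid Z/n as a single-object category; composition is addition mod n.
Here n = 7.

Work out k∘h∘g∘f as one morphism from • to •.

  0 +6≡6 +2≡1 +3≡4 +5≡2  (mod 7)
⟦path⟧: +2

Answer: +2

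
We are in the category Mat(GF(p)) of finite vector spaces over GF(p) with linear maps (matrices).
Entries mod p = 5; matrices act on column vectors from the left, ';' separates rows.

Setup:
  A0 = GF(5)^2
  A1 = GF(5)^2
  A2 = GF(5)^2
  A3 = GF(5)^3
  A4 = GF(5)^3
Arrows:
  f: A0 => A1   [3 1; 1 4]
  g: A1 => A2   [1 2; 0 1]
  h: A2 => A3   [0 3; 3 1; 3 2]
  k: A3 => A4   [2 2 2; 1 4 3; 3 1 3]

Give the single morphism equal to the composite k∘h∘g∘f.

Answer: [2 1; 3 1; 1 2]

Trace:
  e0=[1,0] f=>[3,1] g=>[0,1] h=>[3,1,2] k=>[2,3,1]
  e1=[0,1] f=>[1,4] g=>[4,4] h=>[2,1,0] k=>[1,1,2]
⟦path⟧: [2 1; 3 1; 1 2]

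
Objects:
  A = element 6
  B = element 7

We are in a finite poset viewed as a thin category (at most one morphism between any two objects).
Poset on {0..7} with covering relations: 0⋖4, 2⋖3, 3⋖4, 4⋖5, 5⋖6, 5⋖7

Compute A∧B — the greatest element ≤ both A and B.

Answer: A∧B = 5

Work:
Common predecessors of 6,7: {0,2,3,4,5}
  0 <= 5
  2 <= 5
  3 <= 5
  4 <= 5
  5 <= 5
glb = 5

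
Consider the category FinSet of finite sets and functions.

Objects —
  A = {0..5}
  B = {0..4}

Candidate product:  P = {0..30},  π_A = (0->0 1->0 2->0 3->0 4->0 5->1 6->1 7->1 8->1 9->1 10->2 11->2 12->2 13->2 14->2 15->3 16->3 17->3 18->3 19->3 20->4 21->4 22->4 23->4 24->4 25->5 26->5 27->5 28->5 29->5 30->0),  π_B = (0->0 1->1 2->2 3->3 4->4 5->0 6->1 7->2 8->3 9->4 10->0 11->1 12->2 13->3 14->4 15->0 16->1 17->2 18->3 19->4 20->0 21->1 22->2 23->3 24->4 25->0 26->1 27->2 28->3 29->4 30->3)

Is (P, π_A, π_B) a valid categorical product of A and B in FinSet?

Answer: NOT A VALID PRODUCT — |P|=31 ≠ |A|·|B|=30

Work:
|A|·|B| = 6·5 = 30;  |P| = 31
  → cardinalities differ; no bijection possible.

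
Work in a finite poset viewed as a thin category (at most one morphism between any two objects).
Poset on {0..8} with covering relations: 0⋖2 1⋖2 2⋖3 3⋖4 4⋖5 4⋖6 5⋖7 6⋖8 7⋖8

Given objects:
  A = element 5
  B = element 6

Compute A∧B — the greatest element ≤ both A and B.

Answer: A∧B = 4

Trace:
Common predecessors of 5,6: {0,1,2,3,4}
  0 <= 4
  1 <= 4
  2 <= 4
  3 <= 4
  4 <= 4
glb = 4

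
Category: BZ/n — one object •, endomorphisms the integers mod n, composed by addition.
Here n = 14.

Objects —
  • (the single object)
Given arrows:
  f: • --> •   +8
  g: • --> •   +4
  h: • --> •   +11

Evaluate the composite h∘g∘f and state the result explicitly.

Answer: +9

Derivation:
  0 +8≡8 +4≡12 +11≡9  (mod 14)
⟦path⟧: +9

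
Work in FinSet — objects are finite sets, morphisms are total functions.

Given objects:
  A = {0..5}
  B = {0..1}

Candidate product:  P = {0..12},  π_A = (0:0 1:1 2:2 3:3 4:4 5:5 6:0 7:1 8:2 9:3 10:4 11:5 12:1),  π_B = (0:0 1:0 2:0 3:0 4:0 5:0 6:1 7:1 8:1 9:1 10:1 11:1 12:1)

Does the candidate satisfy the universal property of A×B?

Answer: NOT A VALID PRODUCT — |P|=13 ≠ |A|·|B|=12

Derivation:
|A|·|B| = 6·2 = 12;  |P| = 13
  → cardinalities differ; no bijection possible.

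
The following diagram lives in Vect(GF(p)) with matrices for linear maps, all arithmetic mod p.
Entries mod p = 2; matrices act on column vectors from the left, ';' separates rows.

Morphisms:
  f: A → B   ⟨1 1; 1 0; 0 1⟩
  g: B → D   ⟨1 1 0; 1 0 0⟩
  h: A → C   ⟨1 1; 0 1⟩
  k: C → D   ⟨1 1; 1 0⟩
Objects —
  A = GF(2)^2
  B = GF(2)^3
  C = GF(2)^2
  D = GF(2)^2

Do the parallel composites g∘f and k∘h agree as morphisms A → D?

Along f;g (path 1):
  e0=(1,0) f→(1,1,0) g→(0,1)
  e1=(0,1) f→(1,0,1) g→(1,1)
  ⟦path⟧₁ = ⟨0 1; 1 1⟩
Along h;k (path 2):
  e0=(1,0) h→(1,0) k→(1,1)
  e1=(0,1) h→(1,1) k→(0,1)
  ⟦path⟧₂ = ⟨1 0; 1 1⟩
Equal? NO — does not commute

Answer: DOES NOT COMMUTE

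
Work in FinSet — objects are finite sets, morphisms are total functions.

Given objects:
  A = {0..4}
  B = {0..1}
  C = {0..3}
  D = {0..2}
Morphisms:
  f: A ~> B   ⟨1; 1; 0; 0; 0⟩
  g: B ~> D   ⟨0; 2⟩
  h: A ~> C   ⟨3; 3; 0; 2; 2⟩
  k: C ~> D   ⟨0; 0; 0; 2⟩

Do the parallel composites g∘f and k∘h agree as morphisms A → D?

Answer: COMMUTES

Work:
Along f;g (path 1):
  0 f~>1 g~>2
  1 f~>1 g~>2
  2 f~>0 g~>0
  3 f~>0 g~>0
  4 f~>0 g~>0
  composite₁ = ⟨2; 2; 0; 0; 0⟩
Along h;k (path 2):
  0 h~>3 k~>2
  1 h~>3 k~>2
  2 h~>0 k~>0
  3 h~>2 k~>0
  4 h~>2 k~>0
  composite₂ = ⟨2; 2; 0; 0; 0⟩
Equal? equal; square commutes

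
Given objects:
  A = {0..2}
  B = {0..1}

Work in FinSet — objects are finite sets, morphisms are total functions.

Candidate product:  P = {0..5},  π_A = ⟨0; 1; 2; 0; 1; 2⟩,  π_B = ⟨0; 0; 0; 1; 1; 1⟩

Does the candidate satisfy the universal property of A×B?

|A|·|B| = 3·2 = 6;  |P| = 6
Check the pairing map k ↦ (π_A(k), π_B(k)):
  0 -> (0,0)
  1 -> (1,0)
  2 -> (2,0)
  3 -> (0,1)
  4 -> (1,1)
  5 -> (2,1)
distinct pairs in image: 6 / 6 needed
  → bijection onto A×B; projections well-typed.

Answer: VALID PRODUCT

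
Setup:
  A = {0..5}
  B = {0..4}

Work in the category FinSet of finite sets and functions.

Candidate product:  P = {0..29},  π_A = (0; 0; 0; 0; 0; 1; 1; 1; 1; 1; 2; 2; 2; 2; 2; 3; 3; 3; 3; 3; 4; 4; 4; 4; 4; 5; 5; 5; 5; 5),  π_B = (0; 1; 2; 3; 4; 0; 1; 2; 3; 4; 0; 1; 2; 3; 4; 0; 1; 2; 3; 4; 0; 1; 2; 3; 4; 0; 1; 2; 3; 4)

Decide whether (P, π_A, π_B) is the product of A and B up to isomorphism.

|A|·|B| = 6·5 = 30;  |P| = 30
Check the pairing map k ↦ (π_A(k), π_B(k)):
  0 : (0,0)
  1 : (0,1)
  2 : (0,2)
  3 : (0,3)
  4 : (0,4)
  5 : (1,0)
  6 : (1,1)
  7 : (1,2)
  8 : (1,3)
  9 : (1,4)
  10 : (2,0)
  11 : (2,1)
  12 : (2,2)
  13 : (2,3)
  14 : (2,4)
  15 : (3,0)
  16 : (3,1)
  17 : (3,2)
  18 : (3,3)
  19 : (3,4)
  20 : (4,0)
  21 : (4,1)
  22 : (4,2)
  23 : (4,3)
  24 : (4,4)
  25 : (5,0)
  26 : (5,1)
  27 : (5,2)
  28 : (5,3)
  29 : (5,4)
distinct pairs in image: 30 / 30 needed
  → bijection onto A×B; projections well-typed.

Answer: VALID PRODUCT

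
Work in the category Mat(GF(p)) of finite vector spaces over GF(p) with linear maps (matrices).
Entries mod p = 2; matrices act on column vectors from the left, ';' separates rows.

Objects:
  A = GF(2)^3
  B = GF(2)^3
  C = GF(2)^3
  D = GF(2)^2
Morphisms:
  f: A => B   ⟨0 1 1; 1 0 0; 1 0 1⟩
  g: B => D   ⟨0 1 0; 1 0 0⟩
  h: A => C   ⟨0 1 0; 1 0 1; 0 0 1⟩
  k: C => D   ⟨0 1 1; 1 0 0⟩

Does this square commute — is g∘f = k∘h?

Path 1 = f;g:
  e0=[1,0,0] f=>[0,1,1] g=>[1,0]
  e1=[0,1,0] f=>[1,0,0] g=>[0,1]
  e2=[0,0,1] f=>[1,0,1] g=>[0,1]
  result₁ = ⟨1 0 0; 0 1 1⟩
Path 2 = h;k:
  e0=[1,0,0] h=>[0,1,0] k=>[1,0]
  e1=[0,1,0] h=>[1,0,0] k=>[0,1]
  e2=[0,0,1] h=>[0,1,1] k=>[0,0]
  result₂ = ⟨1 0 0; 0 1 0⟩
Equal? distinct morphisms ✗

Answer: DOES NOT COMMUTE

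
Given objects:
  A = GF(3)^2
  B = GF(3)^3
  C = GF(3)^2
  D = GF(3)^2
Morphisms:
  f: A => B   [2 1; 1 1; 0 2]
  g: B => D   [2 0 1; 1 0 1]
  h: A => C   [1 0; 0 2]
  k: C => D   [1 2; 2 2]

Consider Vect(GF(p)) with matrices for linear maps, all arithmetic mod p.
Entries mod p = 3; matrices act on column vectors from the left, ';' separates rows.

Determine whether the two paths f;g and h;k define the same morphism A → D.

Answer: DOES NOT COMMUTE

Derivation:
Path 1 = f;g:
  e0=[1,0] f=>[2,1,0] g=>[1,2]
  e1=[0,1] f=>[1,1,2] g=>[1,0]
  composite₁ = [1 1; 2 0]
Path 2 = h;k:
  e0=[1,0] h=>[1,0] k=>[1,2]
  e1=[0,1] h=>[0,2] k=>[1,1]
  composite₂ = [1 1; 2 1]
Equal? differ; not commutative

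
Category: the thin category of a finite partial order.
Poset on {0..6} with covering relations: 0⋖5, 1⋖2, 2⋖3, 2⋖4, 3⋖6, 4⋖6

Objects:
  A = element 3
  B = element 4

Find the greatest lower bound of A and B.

Lower bounds of A=3 and B=4: {1,2}
  1 <= 2
  2 <= 2
glb = 2

Answer: A∧B = 2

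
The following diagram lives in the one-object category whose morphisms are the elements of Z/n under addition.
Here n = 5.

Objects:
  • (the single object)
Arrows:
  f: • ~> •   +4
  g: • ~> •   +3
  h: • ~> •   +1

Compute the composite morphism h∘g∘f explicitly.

  0 +4≡4 +3≡2 +1≡3  (mod 5)
⟦path⟧: +3

Answer: +3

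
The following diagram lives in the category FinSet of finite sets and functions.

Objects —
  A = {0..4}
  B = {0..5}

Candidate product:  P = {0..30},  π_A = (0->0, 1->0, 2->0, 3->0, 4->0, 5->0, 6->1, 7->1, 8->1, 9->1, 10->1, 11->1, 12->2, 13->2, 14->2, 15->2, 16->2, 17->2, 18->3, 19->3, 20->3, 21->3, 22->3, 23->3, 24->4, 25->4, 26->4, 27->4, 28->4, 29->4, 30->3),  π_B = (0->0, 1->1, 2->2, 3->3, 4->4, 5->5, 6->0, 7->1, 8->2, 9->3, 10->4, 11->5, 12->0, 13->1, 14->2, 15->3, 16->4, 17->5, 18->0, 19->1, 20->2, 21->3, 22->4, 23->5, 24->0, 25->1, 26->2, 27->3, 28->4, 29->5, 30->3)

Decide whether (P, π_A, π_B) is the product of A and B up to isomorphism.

Answer: NOT A VALID PRODUCT — |P|=31 ≠ |A|·|B|=30

Derivation:
|A|·|B| = 5·6 = 30;  |P| = 31
  → cardinalities differ; no bijection possible.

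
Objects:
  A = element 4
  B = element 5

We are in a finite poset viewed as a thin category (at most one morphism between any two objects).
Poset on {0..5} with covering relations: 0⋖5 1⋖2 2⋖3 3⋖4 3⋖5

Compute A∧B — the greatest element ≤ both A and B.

Common predecessors of 4,5: {1,2,3}
  1 ≤ 3
  2 ≤ 3
  3 ≤ 3
glb = 3

Answer: A∧B = 3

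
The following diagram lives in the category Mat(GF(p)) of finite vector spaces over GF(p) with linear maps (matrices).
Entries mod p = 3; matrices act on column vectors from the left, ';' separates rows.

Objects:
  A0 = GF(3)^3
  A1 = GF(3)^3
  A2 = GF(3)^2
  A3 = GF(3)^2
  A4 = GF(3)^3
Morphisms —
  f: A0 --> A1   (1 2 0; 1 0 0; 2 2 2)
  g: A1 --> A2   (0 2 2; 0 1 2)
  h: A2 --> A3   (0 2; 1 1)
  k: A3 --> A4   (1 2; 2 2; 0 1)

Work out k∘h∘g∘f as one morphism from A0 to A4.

Answer: (2 0 0; 0 2 2; 2 2 2)

Trace:
  e0=[1,0,0] f-->[1,1,2] g-->[0,2] h-->[1,2] k-->[2,0,2]
  e1=[0,1,0] f-->[2,0,2] g-->[1,1] h-->[2,2] k-->[0,2,2]
  e2=[0,0,1] f-->[0,0,2] g-->[1,1] h-->[2,2] k-->[0,2,2]
result: (2 0 0; 0 2 2; 2 2 2)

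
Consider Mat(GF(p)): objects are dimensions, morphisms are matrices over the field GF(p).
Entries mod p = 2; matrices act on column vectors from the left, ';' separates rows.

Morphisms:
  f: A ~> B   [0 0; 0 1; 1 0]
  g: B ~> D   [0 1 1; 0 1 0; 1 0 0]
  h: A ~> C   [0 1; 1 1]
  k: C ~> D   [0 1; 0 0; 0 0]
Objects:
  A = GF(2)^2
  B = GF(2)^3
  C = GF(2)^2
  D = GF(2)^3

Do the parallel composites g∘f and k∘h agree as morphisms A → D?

Path 1 = f;g:
  e0=(1,0) f~>(0,0,1) g~>(1,0,0)
  e1=(0,1) f~>(0,1,0) g~>(1,1,0)
  composite₁ = [1 1; 0 1; 0 0]
Path 2 = h;k:
  e0=(1,0) h~>(0,1) k~>(1,0,0)
  e1=(0,1) h~>(1,1) k~>(1,0,0)
  composite₂ = [1 1; 0 0; 0 0]
Equal? differ; not commutative

Answer: DOES NOT COMMUTE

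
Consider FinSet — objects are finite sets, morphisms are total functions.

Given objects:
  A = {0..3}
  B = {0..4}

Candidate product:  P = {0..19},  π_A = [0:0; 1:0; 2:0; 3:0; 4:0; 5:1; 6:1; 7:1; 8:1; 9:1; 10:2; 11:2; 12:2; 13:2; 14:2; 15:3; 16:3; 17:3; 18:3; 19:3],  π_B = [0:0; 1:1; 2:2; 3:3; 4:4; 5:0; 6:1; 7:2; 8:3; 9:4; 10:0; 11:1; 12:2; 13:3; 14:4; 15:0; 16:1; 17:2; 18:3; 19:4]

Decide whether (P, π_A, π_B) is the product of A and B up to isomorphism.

Answer: VALID PRODUCT

Trace:
|A|·|B| = 4·5 = 20;  |P| = 20
Check the pairing map k ↦ (π_A(k), π_B(k)):
  0 : (0,0)
  1 : (0,1)
  2 : (0,2)
  3 : (0,3)
  4 : (0,4)
  5 : (1,0)
  6 : (1,1)
  7 : (1,2)
  8 : (1,3)
  9 : (1,4)
  10 : (2,0)
  11 : (2,1)
  12 : (2,2)
  13 : (2,3)
  14 : (2,4)
  15 : (3,0)
  16 : (3,1)
  17 : (3,2)
  18 : (3,3)
  19 : (3,4)
distinct pairs in image: 20 / 20 needed
  → bijection onto A×B; projections well-typed.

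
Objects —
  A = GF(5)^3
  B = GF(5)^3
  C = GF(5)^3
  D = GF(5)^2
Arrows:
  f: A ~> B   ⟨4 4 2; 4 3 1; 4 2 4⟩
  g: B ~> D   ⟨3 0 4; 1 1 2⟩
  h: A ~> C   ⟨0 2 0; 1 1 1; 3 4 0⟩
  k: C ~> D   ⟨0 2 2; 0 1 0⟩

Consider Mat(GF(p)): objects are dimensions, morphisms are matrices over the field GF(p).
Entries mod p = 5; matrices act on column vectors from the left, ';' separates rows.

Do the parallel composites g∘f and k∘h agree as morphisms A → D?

Along f;g (path 1):
  e0=(1,0,0) f~>(4,4,4) g~>(3,1)
  e1=(0,1,0) f~>(4,3,2) g~>(0,1)
  e2=(0,0,1) f~>(2,1,4) g~>(2,1)
  ⟦path⟧₁ = ⟨3 0 2; 1 1 1⟩
Along h;k (path 2):
  e0=(1,0,0) h~>(0,1,3) k~>(3,1)
  e1=(0,1,0) h~>(2,1,4) k~>(0,1)
  e2=(0,0,1) h~>(0,1,0) k~>(2,1)
  ⟦path⟧₂ = ⟨3 0 2; 1 1 1⟩
Equal? same morphism ✓

Answer: COMMUTES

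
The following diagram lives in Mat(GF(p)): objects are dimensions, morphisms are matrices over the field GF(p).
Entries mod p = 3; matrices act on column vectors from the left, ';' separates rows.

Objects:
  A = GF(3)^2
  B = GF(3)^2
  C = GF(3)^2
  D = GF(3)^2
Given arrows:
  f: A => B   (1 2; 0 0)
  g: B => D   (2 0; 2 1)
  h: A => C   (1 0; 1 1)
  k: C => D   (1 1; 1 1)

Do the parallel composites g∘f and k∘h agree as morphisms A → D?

Answer: COMMUTES

Trace:
Along f;g (path 1):
  e0=⟨1,0⟩ f=>⟨1,0⟩ g=>⟨2,2⟩
  e1=⟨0,1⟩ f=>⟨2,0⟩ g=>⟨1,1⟩
  result₁ = (2 1; 2 1)
Along h;k (path 2):
  e0=⟨1,0⟩ h=>⟨1,1⟩ k=>⟨2,2⟩
  e1=⟨0,1⟩ h=>⟨0,1⟩ k=>⟨1,1⟩
  result₂ = (2 1; 2 1)
Equal? YES — commutes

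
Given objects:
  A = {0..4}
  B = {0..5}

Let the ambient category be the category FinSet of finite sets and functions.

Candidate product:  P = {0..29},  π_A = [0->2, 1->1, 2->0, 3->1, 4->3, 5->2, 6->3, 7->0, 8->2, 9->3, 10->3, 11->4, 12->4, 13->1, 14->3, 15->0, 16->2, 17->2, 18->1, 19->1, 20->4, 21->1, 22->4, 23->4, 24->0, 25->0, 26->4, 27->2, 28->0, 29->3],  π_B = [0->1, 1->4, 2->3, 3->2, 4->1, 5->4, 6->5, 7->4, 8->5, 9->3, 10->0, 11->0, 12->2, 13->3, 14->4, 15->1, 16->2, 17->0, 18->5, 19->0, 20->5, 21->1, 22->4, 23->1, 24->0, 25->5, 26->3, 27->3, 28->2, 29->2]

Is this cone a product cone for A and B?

Answer: VALID PRODUCT

Work:
|A|·|B| = 5·6 = 30;  |P| = 30
Check the pairing map k ↦ (π_A(k), π_B(k)):
  0 -> (2,1)
  1 -> (1,4)
  2 -> (0,3)
  3 -> (1,2)
  4 -> (3,1)
  5 -> (2,4)
  6 -> (3,5)
  7 -> (0,4)
  8 -> (2,5)
  9 -> (3,3)
  10 -> (3,0)
  11 -> (4,0)
  12 -> (4,2)
  13 -> (1,3)
  14 -> (3,4)
  15 -> (0,1)
  16 -> (2,2)
  17 -> (2,0)
  18 -> (1,5)
  19 -> (1,0)
  20 -> (4,5)
  21 -> (1,1)
  22 -> (4,4)
  23 -> (4,1)
  24 -> (0,0)
  25 -> (0,5)
  26 -> (4,3)
  27 -> (2,3)
  28 -> (0,2)
  29 -> (3,2)
distinct pairs in image: 30 / 30 needed
  → bijection onto A×B; projections well-typed.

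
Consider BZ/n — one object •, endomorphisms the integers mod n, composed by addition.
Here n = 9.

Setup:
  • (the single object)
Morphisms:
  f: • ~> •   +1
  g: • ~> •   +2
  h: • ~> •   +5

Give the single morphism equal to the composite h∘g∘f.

  0 +1≡1 +2≡3 +5≡8  (mod 9)
composite: +8

Answer: +8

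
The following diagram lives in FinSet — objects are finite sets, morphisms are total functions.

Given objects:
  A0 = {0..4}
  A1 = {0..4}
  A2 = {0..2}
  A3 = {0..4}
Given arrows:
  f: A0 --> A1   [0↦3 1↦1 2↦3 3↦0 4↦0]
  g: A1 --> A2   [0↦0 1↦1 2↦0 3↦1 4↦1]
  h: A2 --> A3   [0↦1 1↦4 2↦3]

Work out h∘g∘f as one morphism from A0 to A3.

  0 f-->3 g-->1 h-->4
  1 f-->1 g-->1 h-->4
  2 f-->3 g-->1 h-->4
  3 f-->0 g-->0 h-->1
  4 f-->0 g-->0 h-->1
result: [0↦4 1↦4 2↦4 3↦1 4↦1]

Answer: [0↦4 1↦4 2↦4 3↦1 4↦1]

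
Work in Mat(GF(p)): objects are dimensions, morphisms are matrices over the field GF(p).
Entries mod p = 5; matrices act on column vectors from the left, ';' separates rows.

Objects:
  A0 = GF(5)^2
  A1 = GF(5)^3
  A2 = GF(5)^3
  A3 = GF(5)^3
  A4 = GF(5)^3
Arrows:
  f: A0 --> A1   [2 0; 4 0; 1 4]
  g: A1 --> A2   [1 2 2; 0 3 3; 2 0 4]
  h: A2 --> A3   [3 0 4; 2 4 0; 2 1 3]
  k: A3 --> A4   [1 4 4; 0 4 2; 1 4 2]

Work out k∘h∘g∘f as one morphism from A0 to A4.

  e0=⟨1,0⟩ f-->⟨2,4,1⟩ g-->⟨2,0,3⟩ h-->⟨3,4,3⟩ k-->⟨1,2,0⟩
  e1=⟨0,1⟩ f-->⟨0,0,4⟩ g-->⟨3,2,1⟩ h-->⟨3,4,1⟩ k-->⟨3,3,1⟩
result: [1 3; 2 3; 0 1]

Answer: [1 3; 2 3; 0 1]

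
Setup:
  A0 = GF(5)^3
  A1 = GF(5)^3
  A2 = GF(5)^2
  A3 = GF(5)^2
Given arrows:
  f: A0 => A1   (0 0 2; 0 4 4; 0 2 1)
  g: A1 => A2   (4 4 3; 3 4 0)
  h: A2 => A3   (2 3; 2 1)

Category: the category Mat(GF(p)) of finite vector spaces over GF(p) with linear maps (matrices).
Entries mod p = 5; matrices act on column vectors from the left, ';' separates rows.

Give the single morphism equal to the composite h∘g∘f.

Answer: (0 2 0; 0 0 1)

Work:
  e0=⟨1,0,0⟩ f=>⟨0,0,0⟩ g=>⟨0,0⟩ h=>⟨0,0⟩
  e1=⟨0,1,0⟩ f=>⟨0,4,2⟩ g=>⟨2,1⟩ h=>⟨2,0⟩
  e2=⟨0,0,1⟩ f=>⟨2,4,1⟩ g=>⟨2,2⟩ h=>⟨0,1⟩
⟦path⟧: (0 2 0; 0 0 1)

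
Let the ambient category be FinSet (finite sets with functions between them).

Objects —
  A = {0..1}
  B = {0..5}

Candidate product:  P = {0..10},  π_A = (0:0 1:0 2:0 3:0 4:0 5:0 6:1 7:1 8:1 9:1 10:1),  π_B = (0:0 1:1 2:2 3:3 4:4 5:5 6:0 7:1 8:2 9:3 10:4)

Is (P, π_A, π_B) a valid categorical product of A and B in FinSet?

Answer: NOT A VALID PRODUCT — |P|=11 ≠ |A|·|B|=12

Derivation:
|A|·|B| = 2·6 = 12;  |P| = 11
  → cardinalities differ; no bijection possible.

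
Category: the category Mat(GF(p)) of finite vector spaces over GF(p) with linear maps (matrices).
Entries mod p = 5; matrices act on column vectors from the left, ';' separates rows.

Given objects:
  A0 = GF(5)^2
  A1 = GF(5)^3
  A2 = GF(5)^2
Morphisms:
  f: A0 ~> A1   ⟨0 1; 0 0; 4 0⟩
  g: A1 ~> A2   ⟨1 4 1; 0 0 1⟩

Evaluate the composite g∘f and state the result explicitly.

  e0=⟨1,0⟩ f~>⟨0,0,4⟩ g~>⟨4,4⟩
  e1=⟨0,1⟩ f~>⟨1,0,0⟩ g~>⟨1,0⟩
⟦path⟧: ⟨4 1; 4 0⟩

Answer: ⟨4 1; 4 0⟩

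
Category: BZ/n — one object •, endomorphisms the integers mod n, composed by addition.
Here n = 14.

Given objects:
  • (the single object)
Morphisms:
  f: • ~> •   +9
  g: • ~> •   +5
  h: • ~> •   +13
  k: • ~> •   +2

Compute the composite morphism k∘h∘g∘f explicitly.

Answer: +1

Derivation:
  0 +9≡9 +5≡0 +13≡13 +2≡1  (mod 14)
composite: +1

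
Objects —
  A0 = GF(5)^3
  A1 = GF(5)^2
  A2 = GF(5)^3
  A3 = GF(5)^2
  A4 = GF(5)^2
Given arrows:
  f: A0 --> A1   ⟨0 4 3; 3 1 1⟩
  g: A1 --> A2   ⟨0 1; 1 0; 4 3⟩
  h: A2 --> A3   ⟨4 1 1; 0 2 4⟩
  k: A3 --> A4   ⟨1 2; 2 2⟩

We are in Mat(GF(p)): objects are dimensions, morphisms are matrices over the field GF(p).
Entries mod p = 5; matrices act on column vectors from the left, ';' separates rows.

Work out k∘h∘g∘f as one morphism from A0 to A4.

  e0=⟨1,0,0⟩ f-->⟨0,3⟩ g-->⟨3,0,4⟩ h-->⟨1,1⟩ k-->⟨3,4⟩
  e1=⟨0,1,0⟩ f-->⟨4,1⟩ g-->⟨1,4,4⟩ h-->⟨2,4⟩ k-->⟨0,2⟩
  e2=⟨0,0,1⟩ f-->⟨3,1⟩ g-->⟨1,3,0⟩ h-->⟨2,1⟩ k-->⟨4,1⟩
composite: ⟨3 0 4; 4 2 1⟩

Answer: ⟨3 0 4; 4 2 1⟩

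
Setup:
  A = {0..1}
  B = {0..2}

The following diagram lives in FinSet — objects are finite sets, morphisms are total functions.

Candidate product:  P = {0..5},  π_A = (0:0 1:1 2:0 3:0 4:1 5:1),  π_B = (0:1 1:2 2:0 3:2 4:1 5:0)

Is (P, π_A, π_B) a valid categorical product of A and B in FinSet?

Answer: VALID PRODUCT

Trace:
|A|·|B| = 2·3 = 6;  |P| = 6
Check the pairing map k ↦ (π_A(k), π_B(k)):
  0 : (0,1)
  1 : (1,2)
  2 : (0,0)
  3 : (0,2)
  4 : (1,1)
  5 : (1,0)
distinct pairs in image: 6 / 6 needed
  → bijection onto A×B; projections well-typed.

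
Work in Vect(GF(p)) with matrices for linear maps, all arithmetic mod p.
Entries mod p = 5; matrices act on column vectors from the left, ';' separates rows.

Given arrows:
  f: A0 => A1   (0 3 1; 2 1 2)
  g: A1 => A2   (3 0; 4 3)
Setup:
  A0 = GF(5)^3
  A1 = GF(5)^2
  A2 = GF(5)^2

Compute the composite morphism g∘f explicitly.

Answer: (0 4 3; 1 0 0)

Derivation:
  e0=⟨1,0,0⟩ f=>⟨0,2⟩ g=>⟨0,1⟩
  e1=⟨0,1,0⟩ f=>⟨3,1⟩ g=>⟨4,0⟩
  e2=⟨0,0,1⟩ f=>⟨1,2⟩ g=>⟨3,0⟩
⟦path⟧: (0 4 3; 1 0 0)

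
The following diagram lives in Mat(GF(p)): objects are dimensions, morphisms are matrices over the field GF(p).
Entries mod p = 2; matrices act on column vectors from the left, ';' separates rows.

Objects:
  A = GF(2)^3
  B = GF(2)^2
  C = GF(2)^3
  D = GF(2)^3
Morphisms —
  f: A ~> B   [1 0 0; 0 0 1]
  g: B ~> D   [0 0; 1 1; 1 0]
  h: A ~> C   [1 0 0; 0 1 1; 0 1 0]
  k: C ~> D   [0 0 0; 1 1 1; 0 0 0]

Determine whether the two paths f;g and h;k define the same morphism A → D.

Answer: DOES NOT COMMUTE

Derivation:
Along f;g (path 1):
  e0=(1,0,0) f~>(1,0) g~>(0,1,1)
  e1=(0,1,0) f~>(0,0) g~>(0,0,0)
  e2=(0,0,1) f~>(0,1) g~>(0,1,0)
  result₁ = [0 0 0; 1 0 1; 1 0 0]
Along h;k (path 2):
  e0=(1,0,0) h~>(1,0,0) k~>(0,1,0)
  e1=(0,1,0) h~>(0,1,1) k~>(0,0,0)
  e2=(0,0,1) h~>(0,1,0) k~>(0,1,0)
  result₂ = [0 0 0; 1 0 1; 0 0 0]
Equal? NO — does not commute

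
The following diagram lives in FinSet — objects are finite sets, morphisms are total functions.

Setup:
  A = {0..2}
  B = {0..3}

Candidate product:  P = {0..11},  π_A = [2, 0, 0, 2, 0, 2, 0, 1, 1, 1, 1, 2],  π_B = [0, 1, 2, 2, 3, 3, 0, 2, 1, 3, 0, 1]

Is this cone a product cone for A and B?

Answer: VALID PRODUCT

Trace:
|A|·|B| = 3·4 = 12;  |P| = 12
Check the pairing map k ↦ (π_A(k), π_B(k)):
  0 ↦ (2,0)
  1 ↦ (0,1)
  2 ↦ (0,2)
  3 ↦ (2,2)
  4 ↦ (0,3)
  5 ↦ (2,3)
  6 ↦ (0,0)
  7 ↦ (1,2)
  8 ↦ (1,1)
  9 ↦ (1,3)
  10 ↦ (1,0)
  11 ↦ (2,1)
distinct pairs in image: 12 / 12 needed
  → bijection onto A×B; projections well-typed.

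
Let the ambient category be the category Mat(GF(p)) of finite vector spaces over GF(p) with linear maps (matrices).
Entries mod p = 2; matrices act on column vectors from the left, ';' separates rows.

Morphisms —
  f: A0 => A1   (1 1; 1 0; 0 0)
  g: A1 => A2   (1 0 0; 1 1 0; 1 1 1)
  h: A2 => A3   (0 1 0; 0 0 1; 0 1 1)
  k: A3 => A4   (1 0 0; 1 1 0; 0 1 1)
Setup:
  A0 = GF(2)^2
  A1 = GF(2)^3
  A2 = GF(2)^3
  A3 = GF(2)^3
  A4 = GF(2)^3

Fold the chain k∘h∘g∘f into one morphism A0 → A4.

  e0=⟨1,0⟩ f=>⟨1,1,0⟩ g=>⟨1,0,0⟩ h=>⟨0,0,0⟩ k=>⟨0,0,0⟩
  e1=⟨0,1⟩ f=>⟨1,0,0⟩ g=>⟨1,1,1⟩ h=>⟨1,1,0⟩ k=>⟨1,0,1⟩
result: (0 1; 0 0; 0 1)

Answer: (0 1; 0 0; 0 1)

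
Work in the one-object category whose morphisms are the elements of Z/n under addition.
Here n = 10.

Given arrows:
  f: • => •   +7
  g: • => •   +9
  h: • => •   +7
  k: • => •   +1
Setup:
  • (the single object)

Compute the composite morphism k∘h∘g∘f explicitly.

Answer: +4

Work:
  0 +7≡7 +9≡6 +7≡3 +1≡4  (mod 10)
composite: +4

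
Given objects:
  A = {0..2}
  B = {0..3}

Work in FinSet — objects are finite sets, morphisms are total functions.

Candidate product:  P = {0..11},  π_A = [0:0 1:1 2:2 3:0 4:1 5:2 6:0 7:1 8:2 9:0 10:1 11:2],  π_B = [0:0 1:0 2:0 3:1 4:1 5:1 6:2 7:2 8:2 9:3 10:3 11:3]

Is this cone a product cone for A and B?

|A|·|B| = 3·4 = 12;  |P| = 12
Check the pairing map k ↦ (π_A(k), π_B(k)):
  0 : (0,0)
  1 : (1,0)
  2 : (2,0)
  3 : (0,1)
  4 : (1,1)
  5 : (2,1)
  6 : (0,2)
  7 : (1,2)
  8 : (2,2)
  9 : (0,3)
  10 : (1,3)
  11 : (2,3)
distinct pairs in image: 12 / 12 needed
  → bijection onto A×B; projections well-typed.

Answer: VALID PRODUCT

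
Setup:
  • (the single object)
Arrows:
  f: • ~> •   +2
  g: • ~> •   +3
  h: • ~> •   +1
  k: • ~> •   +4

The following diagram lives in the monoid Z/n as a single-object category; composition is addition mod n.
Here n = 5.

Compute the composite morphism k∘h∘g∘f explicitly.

  0 +2≡2 +3≡0 +1≡1 +4≡0  (mod 5)
composite: +0

Answer: +0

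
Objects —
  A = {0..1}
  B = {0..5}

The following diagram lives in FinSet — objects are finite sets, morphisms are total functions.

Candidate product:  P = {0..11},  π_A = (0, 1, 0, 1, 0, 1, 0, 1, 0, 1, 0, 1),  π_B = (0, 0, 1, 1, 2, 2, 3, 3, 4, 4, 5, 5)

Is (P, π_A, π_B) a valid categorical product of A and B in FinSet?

|A|·|B| = 2·6 = 12;  |P| = 12
Check the pairing map k ↦ (π_A(k), π_B(k)):
  0 -> (0,0)
  1 -> (1,0)
  2 -> (0,1)
  3 -> (1,1)
  4 -> (0,2)
  5 -> (1,2)
  6 -> (0,3)
  7 -> (1,3)
  8 -> (0,4)
  9 -> (1,4)
  10 -> (0,5)
  11 -> (1,5)
distinct pairs in image: 12 / 12 needed
  → bijection onto A×B; projections well-typed.

Answer: VALID PRODUCT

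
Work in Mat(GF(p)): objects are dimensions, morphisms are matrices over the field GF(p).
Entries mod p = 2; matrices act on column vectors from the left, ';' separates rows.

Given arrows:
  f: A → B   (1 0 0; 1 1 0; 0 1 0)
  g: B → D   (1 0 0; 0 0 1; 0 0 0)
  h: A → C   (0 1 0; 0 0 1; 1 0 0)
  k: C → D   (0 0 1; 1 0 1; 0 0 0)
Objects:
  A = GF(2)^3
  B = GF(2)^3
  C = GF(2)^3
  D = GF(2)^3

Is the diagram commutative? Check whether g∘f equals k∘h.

Answer: DOES NOT COMMUTE

Trace:
1) trace f;g:
  e0=(1,0,0) f→(1,1,0) g→(1,0,0)
  e1=(0,1,0) f→(0,1,1) g→(0,1,0)
  e2=(0,0,1) f→(0,0,0) g→(0,0,0)
  ⟦path⟧₁ = (1 0 0; 0 1 0; 0 0 0)
2) trace h;k:
  e0=(1,0,0) h→(0,0,1) k→(1,1,0)
  e1=(0,1,0) h→(1,0,0) k→(0,1,0)
  e2=(0,0,1) h→(0,1,0) k→(0,0,0)
  ⟦path⟧₂ = (1 0 0; 1 1 0; 0 0 0)
Equal? NO — does not commute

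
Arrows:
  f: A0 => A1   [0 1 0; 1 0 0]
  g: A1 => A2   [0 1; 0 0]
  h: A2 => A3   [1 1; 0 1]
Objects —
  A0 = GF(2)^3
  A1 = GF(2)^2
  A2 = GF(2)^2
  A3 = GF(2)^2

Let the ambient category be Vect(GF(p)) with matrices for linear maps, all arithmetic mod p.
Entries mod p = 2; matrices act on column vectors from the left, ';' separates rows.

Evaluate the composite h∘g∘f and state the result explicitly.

Answer: [1 0 0; 0 0 0]

Work:
  e0=[1,0,0] f=>[0,1] g=>[1,0] h=>[1,0]
  e1=[0,1,0] f=>[1,0] g=>[0,0] h=>[0,0]
  e2=[0,0,1] f=>[0,0] g=>[0,0] h=>[0,0]
composite: [1 0 0; 0 0 0]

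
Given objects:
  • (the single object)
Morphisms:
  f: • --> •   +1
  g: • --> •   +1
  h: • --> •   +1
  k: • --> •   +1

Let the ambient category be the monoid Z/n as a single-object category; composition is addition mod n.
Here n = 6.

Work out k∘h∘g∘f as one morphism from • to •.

Answer: +4

Derivation:
  0 +1≡1 +1≡2 +1≡3 +1≡4  (mod 6)
⟦path⟧: +4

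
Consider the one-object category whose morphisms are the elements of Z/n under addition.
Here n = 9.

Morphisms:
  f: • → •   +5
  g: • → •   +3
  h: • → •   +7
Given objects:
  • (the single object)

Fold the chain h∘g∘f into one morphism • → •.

Answer: +6

Trace:
  0 +5≡5 +3≡8 +7≡6  (mod 9)
composite: +6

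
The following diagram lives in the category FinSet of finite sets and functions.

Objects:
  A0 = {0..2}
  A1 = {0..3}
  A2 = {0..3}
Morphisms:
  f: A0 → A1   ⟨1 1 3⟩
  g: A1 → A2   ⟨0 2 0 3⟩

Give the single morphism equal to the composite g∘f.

  0 f→1 g→2
  1 f→1 g→2
  2 f→3 g→3
composite: ⟨2 2 3⟩

Answer: ⟨2 2 3⟩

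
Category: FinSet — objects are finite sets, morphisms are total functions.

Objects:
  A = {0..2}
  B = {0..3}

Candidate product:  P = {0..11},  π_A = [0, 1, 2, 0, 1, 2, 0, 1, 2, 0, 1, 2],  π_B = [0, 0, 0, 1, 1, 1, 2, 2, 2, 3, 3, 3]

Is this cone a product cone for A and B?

Answer: VALID PRODUCT

Trace:
|A|·|B| = 3·4 = 12;  |P| = 12
Check the pairing map k ↦ (π_A(k), π_B(k)):
  0 ↦ (0,0)
  1 ↦ (1,0)
  2 ↦ (2,0)
  3 ↦ (0,1)
  4 ↦ (1,1)
  5 ↦ (2,1)
  6 ↦ (0,2)
  7 ↦ (1,2)
  8 ↦ (2,2)
  9 ↦ (0,3)
  10 ↦ (1,3)
  11 ↦ (2,3)
distinct pairs in image: 12 / 12 needed
  → bijection onto A×B; projections well-typed.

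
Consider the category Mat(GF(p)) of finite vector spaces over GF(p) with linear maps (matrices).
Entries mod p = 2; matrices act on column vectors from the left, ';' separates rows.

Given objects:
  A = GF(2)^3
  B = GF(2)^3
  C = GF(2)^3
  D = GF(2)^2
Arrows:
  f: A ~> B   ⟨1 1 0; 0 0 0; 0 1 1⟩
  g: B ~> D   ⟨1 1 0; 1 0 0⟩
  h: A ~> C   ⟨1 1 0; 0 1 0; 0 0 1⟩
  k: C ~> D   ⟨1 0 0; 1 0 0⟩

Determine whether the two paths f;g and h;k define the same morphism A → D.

Answer: COMMUTES

Work:
Path 1 = f;g:
  e0=(1,0,0) f~>(1,0,0) g~>(1,1)
  e1=(0,1,0) f~>(1,0,1) g~>(1,1)
  e2=(0,0,1) f~>(0,0,1) g~>(0,0)
  ⟦path⟧₁ = ⟨1 1 0; 1 1 0⟩
Path 2 = h;k:
  e0=(1,0,0) h~>(1,0,0) k~>(1,1)
  e1=(0,1,0) h~>(1,1,0) k~>(1,1)
  e2=(0,0,1) h~>(0,0,1) k~>(0,0)
  ⟦path⟧₂ = ⟨1 1 0; 1 1 0⟩
Equal? YES — commutes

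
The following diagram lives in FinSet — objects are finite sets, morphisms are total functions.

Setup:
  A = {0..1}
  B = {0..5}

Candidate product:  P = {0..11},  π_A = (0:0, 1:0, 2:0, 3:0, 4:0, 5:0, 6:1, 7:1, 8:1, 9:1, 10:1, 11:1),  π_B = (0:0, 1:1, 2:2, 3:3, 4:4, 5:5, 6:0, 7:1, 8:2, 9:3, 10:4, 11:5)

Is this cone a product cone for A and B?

Answer: VALID PRODUCT

Work:
|A|·|B| = 2·6 = 12;  |P| = 12
Check the pairing map k ↦ (π_A(k), π_B(k)):
  0 : (0,0)
  1 : (0,1)
  2 : (0,2)
  3 : (0,3)
  4 : (0,4)
  5 : (0,5)
  6 : (1,0)
  7 : (1,1)
  8 : (1,2)
  9 : (1,3)
  10 : (1,4)
  11 : (1,5)
distinct pairs in image: 12 / 12 needed
  → bijection onto A×B; projections well-typed.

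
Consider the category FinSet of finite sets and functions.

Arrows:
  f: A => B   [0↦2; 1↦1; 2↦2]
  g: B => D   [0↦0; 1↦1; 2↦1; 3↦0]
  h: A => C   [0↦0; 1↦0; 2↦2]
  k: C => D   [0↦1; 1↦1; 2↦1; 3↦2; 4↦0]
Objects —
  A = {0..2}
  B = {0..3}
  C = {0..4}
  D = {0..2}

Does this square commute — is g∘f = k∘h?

Answer: COMMUTES

Work:
1) trace f;g:
  0 f=>2 g=>1
  1 f=>1 g=>1
  2 f=>2 g=>1
  result₁ = [0↦1; 1↦1; 2↦1]
2) trace h;k:
  0 h=>0 k=>1
  1 h=>0 k=>1
  2 h=>2 k=>1
  result₂ = [0↦1; 1↦1; 2↦1]
Equal? YES — commutes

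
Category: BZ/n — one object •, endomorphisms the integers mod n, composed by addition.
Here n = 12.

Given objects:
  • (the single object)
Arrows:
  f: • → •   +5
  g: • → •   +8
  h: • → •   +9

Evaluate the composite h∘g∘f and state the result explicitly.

Answer: +10

Trace:
  0 +5≡5 +8≡1 +9≡10  (mod 12)
composite: +10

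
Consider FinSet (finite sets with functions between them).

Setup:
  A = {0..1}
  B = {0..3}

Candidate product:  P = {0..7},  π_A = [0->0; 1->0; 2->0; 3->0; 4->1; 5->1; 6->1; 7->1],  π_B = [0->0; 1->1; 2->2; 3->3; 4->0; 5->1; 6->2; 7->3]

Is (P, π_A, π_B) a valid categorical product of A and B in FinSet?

Answer: VALID PRODUCT

Derivation:
|A|·|B| = 2·4 = 8;  |P| = 8
Check the pairing map k ↦ (π_A(k), π_B(k)):
  0 -> (0,0)
  1 -> (0,1)
  2 -> (0,2)
  3 -> (0,3)
  4 -> (1,0)
  5 -> (1,1)
  6 -> (1,2)
  7 -> (1,3)
distinct pairs in image: 8 / 8 needed
  → bijection onto A×B; projections well-typed.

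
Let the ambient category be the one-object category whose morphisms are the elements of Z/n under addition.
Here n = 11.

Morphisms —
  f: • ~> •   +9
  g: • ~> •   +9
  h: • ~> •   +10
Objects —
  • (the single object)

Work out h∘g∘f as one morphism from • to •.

Answer: +6

Work:
  0 +9≡9 +9≡7 +10≡6  (mod 11)
composite: +6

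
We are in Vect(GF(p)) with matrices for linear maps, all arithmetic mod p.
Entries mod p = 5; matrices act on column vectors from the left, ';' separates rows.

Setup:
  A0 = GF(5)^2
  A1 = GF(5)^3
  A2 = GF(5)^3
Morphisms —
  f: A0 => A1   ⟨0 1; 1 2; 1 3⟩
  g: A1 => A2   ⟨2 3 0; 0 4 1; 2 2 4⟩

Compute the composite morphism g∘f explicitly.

  e0=⟨1,0⟩ f=>⟨0,1,1⟩ g=>⟨3,0,1⟩
  e1=⟨0,1⟩ f=>⟨1,2,3⟩ g=>⟨3,1,3⟩
⟦path⟧: ⟨3 3; 0 1; 1 3⟩

Answer: ⟨3 3; 0 1; 1 3⟩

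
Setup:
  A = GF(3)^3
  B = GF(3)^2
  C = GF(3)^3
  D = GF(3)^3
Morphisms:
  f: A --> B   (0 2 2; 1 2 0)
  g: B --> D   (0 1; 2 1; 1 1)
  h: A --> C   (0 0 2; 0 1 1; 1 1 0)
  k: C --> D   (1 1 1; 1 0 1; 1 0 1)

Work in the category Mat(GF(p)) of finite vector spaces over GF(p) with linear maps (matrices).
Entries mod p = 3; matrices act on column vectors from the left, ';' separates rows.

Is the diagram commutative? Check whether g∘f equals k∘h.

Path 1 = f;g:
  e0=(1,0,0) f-->(0,1) g-->(1,1,1)
  e1=(0,1,0) f-->(2,2) g-->(2,0,1)
  e2=(0,0,1) f-->(2,0) g-->(0,1,2)
  ⟦path⟧₁ = (1 2 0; 1 0 1; 1 1 2)
Path 2 = h;k:
  e0=(1,0,0) h-->(0,0,1) k-->(1,1,1)
  e1=(0,1,0) h-->(0,1,1) k-->(2,1,1)
  e2=(0,0,1) h-->(2,1,0) k-->(0,2,2)
  ⟦path⟧₂ = (1 2 0; 1 1 2; 1 1 2)
Equal? NO — does not commute

Answer: DOES NOT COMMUTE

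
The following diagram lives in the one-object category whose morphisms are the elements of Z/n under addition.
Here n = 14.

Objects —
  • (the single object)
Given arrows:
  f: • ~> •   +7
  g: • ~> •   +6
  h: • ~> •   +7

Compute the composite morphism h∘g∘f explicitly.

Answer: +6

Trace:
  0 +7≡7 +6≡13 +7≡6  (mod 14)
⟦path⟧: +6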